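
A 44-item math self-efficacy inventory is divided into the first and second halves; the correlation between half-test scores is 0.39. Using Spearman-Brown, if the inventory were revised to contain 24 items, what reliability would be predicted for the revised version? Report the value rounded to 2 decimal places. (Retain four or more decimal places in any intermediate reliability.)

Spearman-Brown correction (n = 2): r_full = 2·0.39/(1 + 0.39) = 0.5612
Length factor from 44 to 24 items: n = 24/44 = 0.5455
r_new = n·r_full / (1 + (n − 1)·r_full) = 0.3061 / 0.7449 ≈ 0.4109

0.41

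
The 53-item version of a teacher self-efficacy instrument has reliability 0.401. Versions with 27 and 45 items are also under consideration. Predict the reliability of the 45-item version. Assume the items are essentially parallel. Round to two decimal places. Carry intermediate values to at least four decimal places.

Only the ratio of lengths matters: n = 45/53 = 0.8491
r_{45} = n·r / (1 + (n − 1)·r) = 0.3405 / 0.9395 ≈ 0.3624

0.36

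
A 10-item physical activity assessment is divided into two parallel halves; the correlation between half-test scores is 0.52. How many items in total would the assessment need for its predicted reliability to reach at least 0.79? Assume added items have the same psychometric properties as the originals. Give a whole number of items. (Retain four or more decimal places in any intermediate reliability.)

Corrected full-test reliability: r_full = 2 × 0.52 / (1 + 0.52) ≈ 0.6842
n = r_tgt(1 − r_full) / [r_full(1 − r_tgt)] = 0.79 × 0.3158 / (0.6842 × 0.21) ≈ 1.7363
Items = 1.7363 × 10 ≈ 17.36 → 18

18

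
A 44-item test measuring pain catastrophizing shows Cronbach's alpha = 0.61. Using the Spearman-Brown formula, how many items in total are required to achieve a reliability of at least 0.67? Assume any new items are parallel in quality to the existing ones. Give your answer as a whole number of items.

58

Spearman-Brown solved for the length factor n:
n = r_target (1 − r_old) / [ r_old (1 − r_target) ]
n = 0.67 × (1 − 0.61) / [ 0.61 × (1 − 0.67) ]
  = 0.2613 / 0.2013 = 1.2981
Items needed = n × 44 = 1.2981 × 44 ≈ 57.12 → round up to 58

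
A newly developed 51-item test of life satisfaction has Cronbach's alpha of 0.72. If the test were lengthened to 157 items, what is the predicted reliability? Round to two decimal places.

n = 157/51 = 3.0784
By Spearman-Brown, r_new = n r / (1 + (n − 1) r).
r_new = (3.0784 × 0.72) / (1 + (3.0784 − 1) × 0.72)
     = 2.2164 / 2.4964 = 0.8878

0.89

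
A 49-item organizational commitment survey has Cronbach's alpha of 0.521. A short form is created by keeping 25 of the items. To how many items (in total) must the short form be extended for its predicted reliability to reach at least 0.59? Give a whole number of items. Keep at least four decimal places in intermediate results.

First, r for the 25-item form: n = 25/49 = 0.5102, so r_25 = 0.5102·0.521/(1 + (0.5102 − 1)·0.521) = 0.3569
Then solve for n' with r_old = 0.3569, r_target = 0.59: n' = 0.59(1 − 0.3569)/[0.3569(1 − 0.59)] = 2.5930
Total items = 2.5930 × 25 = 64.83, rounded up to 65.

65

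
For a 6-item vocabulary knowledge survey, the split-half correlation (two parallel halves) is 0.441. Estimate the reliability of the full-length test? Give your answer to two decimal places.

0.61

r_full = 2r_hh / (1 + r_hh) = 2 × 0.441 / (1 + 0.441)
       = 0.8820 / 1.4410 = 0.6121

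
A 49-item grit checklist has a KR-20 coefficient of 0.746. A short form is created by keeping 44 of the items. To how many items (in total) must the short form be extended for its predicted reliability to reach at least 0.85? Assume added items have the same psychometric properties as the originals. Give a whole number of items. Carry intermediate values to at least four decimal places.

Short-form reliability: n = 44/49 = 0.8980; r_44 = n·r/(1+(n−1)r) ≈ 0.7251
Then solve for n' with r_old = 0.7251, r_target = 0.85: n' = 0.85(1 − 0.7251)/[0.7251(1 − 0.85)] = 2.1483
Total items = 2.1483 × 44 = 94.53, rounded up to 95.

95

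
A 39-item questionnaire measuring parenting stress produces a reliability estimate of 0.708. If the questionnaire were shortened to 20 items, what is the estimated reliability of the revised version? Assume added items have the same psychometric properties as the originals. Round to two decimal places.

n = 20/39 = 0.5128
Spearman-Brown: r_new = n·r / (1 + (n − 1)·r)
r_new = (0.5128 × 0.708) / (1 + (0.5128 − 1) × 0.708)
     = 0.3631 / 0.6551 = 0.5543

0.55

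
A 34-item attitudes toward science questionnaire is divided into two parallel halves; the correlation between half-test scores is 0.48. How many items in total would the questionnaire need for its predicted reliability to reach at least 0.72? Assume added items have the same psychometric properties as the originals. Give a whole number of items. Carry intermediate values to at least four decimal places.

Corrected full-test reliability: r_full = 2 × 0.48 / (1 + 0.48) ≈ 0.6486
n = r_tgt(1 − r_full) / [r_full(1 − r_tgt)] = 0.72 × 0.3514 / (0.6486 × 0.28) ≈ 1.3932
Required items = 1.3932 × 34 = 47.37, so 48 items.

48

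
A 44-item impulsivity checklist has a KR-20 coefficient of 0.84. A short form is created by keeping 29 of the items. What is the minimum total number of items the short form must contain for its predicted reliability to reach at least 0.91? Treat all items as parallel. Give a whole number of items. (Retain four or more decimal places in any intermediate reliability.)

85

First, r for the 29-item form: n = 29/44 = 0.6591, so r_29 = 0.6591·0.84/(1 + (0.6591 − 1)·0.84) = 0.7758
Then solve for n' with r_old = 0.7758, r_target = 0.91: n' = 0.91(1 − 0.7758)/[0.7758(1 − 0.91)] = 2.9220
Items = 2.9220 × 29 ≈ 84.74 → 85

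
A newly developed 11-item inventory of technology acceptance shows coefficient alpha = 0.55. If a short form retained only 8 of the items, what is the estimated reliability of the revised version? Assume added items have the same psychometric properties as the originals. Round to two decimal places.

The new length is 8/11 = 0.7273 times the old.
r_new = (0.7273 × 0.55) / (1 + (0.7273 − 1) × 0.55)
r_new = 0.4000 / 0.8500 ≈ 0.4706

0.47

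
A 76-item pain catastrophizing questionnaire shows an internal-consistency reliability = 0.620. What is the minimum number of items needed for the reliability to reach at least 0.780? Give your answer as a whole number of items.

166

n = 0.780(1 − 0.620) / [0.620(1 − 0.780)]
n = 0.296400 / 0.136400 ≈ 2.1730
2.1730 × 76 = 165.15 → 166 items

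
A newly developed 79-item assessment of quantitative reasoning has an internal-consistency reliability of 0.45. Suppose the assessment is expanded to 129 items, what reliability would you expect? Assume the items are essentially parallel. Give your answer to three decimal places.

Length ratio n = 129/79 = 1.6329
r_new = (1.6329 × 0.45) / (1 + (1.6329 − 1) × 0.45)
     = 0.7348 / 1.2848 = 0.5719

0.572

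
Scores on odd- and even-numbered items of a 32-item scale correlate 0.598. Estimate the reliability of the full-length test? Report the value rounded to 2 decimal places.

Apply the Spearman-Brown correction with n = 2:
r_full = 2(0.598) / (1 + 0.598)
r_full = 1.1960 / 1.5980 ≈ 0.7484

0.75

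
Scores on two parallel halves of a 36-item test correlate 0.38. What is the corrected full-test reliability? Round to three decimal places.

The full test is twice the length of either half (n = 2).
r_full = 2(0.38) / (1 + 0.38)
r_full = 0.7600 / 1.3800 ≈ 0.5507

0.551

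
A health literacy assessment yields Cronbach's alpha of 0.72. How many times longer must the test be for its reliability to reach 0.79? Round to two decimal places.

Rearranging the Spearman-Brown formula for n,
n = r*(1 − r) / [ r (1 − r*) ]
n = 0.79(1 − 0.72) / [0.72(1 − 0.79)]
  = 0.2212 / 0.1512 = 1.4630

1.46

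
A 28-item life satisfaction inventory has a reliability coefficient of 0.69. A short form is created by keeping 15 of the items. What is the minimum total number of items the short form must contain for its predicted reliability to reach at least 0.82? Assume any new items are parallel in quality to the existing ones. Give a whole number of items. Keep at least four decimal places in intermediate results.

58

Short-form reliability: n = 15/28 = 0.5357; r_15 = n·r/(1+(n−1)r) ≈ 0.5439
Length factor from the short form to reach 0.82: n' = 0.82(1 − 0.5439) / [0.5439(1 − 0.82)] ≈ 3.8202
Items = 3.8202 × 15 ≈ 57.30 → 58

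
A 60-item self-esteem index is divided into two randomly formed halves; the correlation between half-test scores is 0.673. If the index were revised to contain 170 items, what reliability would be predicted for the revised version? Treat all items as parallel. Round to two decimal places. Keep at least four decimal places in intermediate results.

Spearman-Brown correction (n = 2): r_full = 2·0.673/(1 + 0.673) = 0.8045
Length factor from 60 to 170 items: n = 170/60 = 2.8333
r_new = n·r_full / (1 + (n − 1)·r_full) = 2.2794 / 2.4749 ≈ 0.9210

0.92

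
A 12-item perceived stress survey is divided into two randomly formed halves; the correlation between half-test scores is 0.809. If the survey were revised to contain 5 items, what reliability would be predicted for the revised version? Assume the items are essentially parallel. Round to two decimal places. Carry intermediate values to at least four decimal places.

First correct the split-half correlation to full-test reliability: r_full = 2 × 0.809 / (1 + 0.809) ≈ 0.8944
Then adjust to 5 items: n = 5/12 = 0.4167
r_new = n·r_full / (1 + (n − 1)·r_full) = 0.3727 / 0.4783 ≈ 0.7792

0.78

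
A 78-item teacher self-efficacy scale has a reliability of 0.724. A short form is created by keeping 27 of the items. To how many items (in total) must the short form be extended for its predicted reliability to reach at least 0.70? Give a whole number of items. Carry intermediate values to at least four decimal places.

70

First, r for the 27-item form: n = 27/78 = 0.3462, so r_27 = 0.3462·0.724/(1 + (0.3462 − 1)·0.724) = 0.4759
Length factor from the short form to reach 0.70: n' = 0.70(1 − 0.4759) / [0.4759(1 − 0.70)] ≈ 2.5697
Total items = 2.5697 × 27 = 69.38, rounded up to 70.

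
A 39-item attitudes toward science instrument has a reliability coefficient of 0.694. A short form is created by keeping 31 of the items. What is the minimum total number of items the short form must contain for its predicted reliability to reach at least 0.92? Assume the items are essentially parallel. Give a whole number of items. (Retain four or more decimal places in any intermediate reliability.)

198

First, r for the 31-item form: n = 31/39 = 0.7949, so r_31 = 0.7949·0.694/(1 + (0.7949 − 1)·0.694) = 0.6432
Length factor from the short form to reach 0.92: n' = 0.92(1 − 0.6432) / [0.6432(1 − 0.92)] ≈ 6.3794
Items = 6.3794 × 31 ≈ 197.76 → 198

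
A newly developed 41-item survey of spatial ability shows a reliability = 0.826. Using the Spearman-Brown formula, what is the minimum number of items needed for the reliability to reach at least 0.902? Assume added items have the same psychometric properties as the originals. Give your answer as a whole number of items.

Rearranging the Spearman-Brown formula for n,
n = r_target (1 − r_old) / [ r_old (1 − r_target) ]
n = [0.902 × 0.174] / [0.826 × 0.098]
n = 0.156948 / 0.080948 ≈ 1.9389
1.9389 × 41 = 79.49 → 80 items

80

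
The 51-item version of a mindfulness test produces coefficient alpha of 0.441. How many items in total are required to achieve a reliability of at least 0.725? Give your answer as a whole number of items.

Spearman-Brown solved for the length factor n:
n = r*(1 − r) / [ r (1 − r*) ]
n = 0.725(1 − 0.441) / [0.441(1 − 0.725)]
  = 0.405275 / 0.121275 = 3.3418
Items needed = n × 51 = 3.3418 × 51 ≈ 170.43 → round up to 171

171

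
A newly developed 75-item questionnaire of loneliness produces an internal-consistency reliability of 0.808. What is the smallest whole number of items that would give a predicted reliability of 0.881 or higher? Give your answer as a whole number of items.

Invert Spearman-Brown to solve for n:
n = r_target (1 − r_old) / [ r_old (1 − r_target) ]
n = [0.881 × 0.192] / [0.808 × 0.119]
n = 0.169152 / 0.096152 ≈ 1.7592
So the test needs 1.7592 × 75 ≈ 131.94 items; rounding up, 132.

132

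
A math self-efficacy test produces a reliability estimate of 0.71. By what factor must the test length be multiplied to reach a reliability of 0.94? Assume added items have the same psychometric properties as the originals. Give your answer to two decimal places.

6.40

Spearman-Brown solved for the length factor n:
n = r_target (1 − r_old) / [ r_old (1 − r_target) ]
n = [0.94 × 0.29] / [0.71 × 0.06]
n = 0.2726 / 0.0426 ≈ 6.3991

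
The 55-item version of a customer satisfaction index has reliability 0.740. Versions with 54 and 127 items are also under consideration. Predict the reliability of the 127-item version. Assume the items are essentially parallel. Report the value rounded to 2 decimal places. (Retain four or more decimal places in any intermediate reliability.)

0.87

Only the ratio of lengths matters: n = 127/55 = 2.3091
r_{127} = n·r / (1 + (n − 1)·r) = 1.7087 / 1.9687 ≈ 0.8679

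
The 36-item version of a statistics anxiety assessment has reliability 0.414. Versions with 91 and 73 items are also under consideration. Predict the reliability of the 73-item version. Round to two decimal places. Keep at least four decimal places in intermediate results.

0.59

Only the ratio of lengths matters: n = 73/36 = 2.0278
r_{73} = n·r / (1 + (n − 1)·r) = 0.8395 / 1.4255 ≈ 0.5889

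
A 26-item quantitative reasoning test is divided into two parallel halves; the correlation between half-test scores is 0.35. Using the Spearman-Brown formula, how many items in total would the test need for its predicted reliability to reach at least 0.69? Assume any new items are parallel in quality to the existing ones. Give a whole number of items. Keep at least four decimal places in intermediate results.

54

r_full = 2(0.35)/(1 + 0.35) = 0.5185
Solve Spearman-Brown for n: n = 0.69(1 − 0.5185) / [0.5185(1 − 0.69)] = 2.0670
Items = 2.0670 × 26 ≈ 53.74 → 54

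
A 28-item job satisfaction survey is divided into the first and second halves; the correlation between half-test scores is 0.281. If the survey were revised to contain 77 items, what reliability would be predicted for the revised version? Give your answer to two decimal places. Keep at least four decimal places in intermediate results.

First correct the split-half correlation to full-test reliability: r_full = 2 × 0.281 / (1 + 0.281) ≈ 0.4387
Length factor from 28 to 77 items: n = 77/28 = 2.7500
r_new = n·r_full / (1 + (n − 1)·r_full) = 1.2064 / 1.7677 ≈ 0.6825

0.68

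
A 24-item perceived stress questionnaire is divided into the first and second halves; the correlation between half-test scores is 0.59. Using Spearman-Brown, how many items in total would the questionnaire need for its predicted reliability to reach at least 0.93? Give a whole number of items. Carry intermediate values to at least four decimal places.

111

Corrected full-test reliability: r_full = 2 × 0.59 / (1 + 0.59) ≈ 0.7421
Solve Spearman-Brown for n: n = 0.93(1 − 0.7421) / [0.7421(1 − 0.93)] = 4.6171
Required items = 4.6171 × 24 = 110.81, so 111 items.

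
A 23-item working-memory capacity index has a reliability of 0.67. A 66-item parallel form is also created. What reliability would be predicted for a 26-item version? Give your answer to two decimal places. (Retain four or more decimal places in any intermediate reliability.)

Only the ratio of lengths matters: n = 26/23 = 1.1304
r_{26} = n·r / (1 + (n − 1)·r) = 0.7574 / 1.0874 ≈ 0.6965

0.70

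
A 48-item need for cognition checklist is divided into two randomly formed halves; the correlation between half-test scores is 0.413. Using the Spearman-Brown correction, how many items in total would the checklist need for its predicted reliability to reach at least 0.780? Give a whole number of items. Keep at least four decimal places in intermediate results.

r_full = 2(0.413)/(1 + 0.413) = 0.5846
n = r_tgt(1 − r_full) / [r_full(1 − r_tgt)] = 0.780 × 0.4154 / (0.5846 × 0.220) ≈ 2.5193
Items = 2.5193 × 48 ≈ 120.93 → 121

121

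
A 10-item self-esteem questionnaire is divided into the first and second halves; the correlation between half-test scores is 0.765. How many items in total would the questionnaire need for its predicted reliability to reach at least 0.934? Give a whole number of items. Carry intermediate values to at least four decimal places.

22

Corrected full-test reliability: r_full = 2 × 0.765 / (1 + 0.765) ≈ 0.8669
Solve Spearman-Brown for n: n = 0.934(1 − 0.8669) / [0.8669(1 − 0.934)] = 2.1728
Required items = 2.1728 × 10 = 21.73, so 22 items.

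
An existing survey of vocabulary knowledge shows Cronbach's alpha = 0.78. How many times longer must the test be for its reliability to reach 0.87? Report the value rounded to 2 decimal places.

n = 0.87 × (1 − 0.78) / [ 0.78 × (1 − 0.87) ]
  = 0.1914 / 0.1014 = 1.8876

1.89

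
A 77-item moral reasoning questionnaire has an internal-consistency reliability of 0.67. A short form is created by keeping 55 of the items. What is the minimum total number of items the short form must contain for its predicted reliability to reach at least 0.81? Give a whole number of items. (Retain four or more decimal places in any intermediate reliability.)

162

First, r for the 55-item form: n = 55/77 = 0.7143, so r_55 = 0.7143·0.67/(1 + (0.7143 − 1)·0.67) = 0.5919
Length factor from the short form to reach 0.81: n' = 0.81(1 − 0.5919) / [0.5919(1 − 0.81)] ≈ 2.9393
Items = 2.9393 × 55 ≈ 161.66 → 162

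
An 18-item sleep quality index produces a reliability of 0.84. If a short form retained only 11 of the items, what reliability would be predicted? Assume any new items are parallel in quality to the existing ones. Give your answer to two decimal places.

The new length is 11/18 = 0.6111 times the old.
Spearman-Brown: r_new = n·r / (1 + (n − 1)·r)
r_new = 0.6111·0.84 / [1 + (0.6111 − 1)·0.84]
r_new = 0.5133 / 0.6733 ≈ 0.7624

0.76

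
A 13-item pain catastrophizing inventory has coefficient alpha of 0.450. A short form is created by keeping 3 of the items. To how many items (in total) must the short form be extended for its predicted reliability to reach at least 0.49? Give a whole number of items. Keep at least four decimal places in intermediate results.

16

First, r for the 3-item form: n = 3/13 = 0.2308, so r_3 = 0.2308·0.450/(1 + (0.2308 − 1)·0.450) = 0.1588
Length factor from the short form to reach 0.49: n' = 0.49(1 − 0.1588) / [0.1588(1 − 0.49)] ≈ 5.0895
Items = 5.0895 × 3 ≈ 15.27 → 16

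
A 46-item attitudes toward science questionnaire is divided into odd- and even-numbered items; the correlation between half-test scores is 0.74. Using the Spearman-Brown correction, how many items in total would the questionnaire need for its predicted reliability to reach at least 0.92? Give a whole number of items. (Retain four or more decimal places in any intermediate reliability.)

93

Corrected full-test reliability: r_full = 2 × 0.74 / (1 + 0.74) ≈ 0.8506
Solve Spearman-Brown for n: n = 0.92(1 − 0.8506) / [0.8506(1 − 0.92)] = 2.0199
Items = 2.0199 × 46 ≈ 92.92 → 93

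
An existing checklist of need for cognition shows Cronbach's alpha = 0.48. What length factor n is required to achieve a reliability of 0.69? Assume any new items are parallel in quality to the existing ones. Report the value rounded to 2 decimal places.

2.41

n = [0.69 × 0.52] / [0.48 × 0.31]
n = 0.3588 / 0.1488 ≈ 2.4113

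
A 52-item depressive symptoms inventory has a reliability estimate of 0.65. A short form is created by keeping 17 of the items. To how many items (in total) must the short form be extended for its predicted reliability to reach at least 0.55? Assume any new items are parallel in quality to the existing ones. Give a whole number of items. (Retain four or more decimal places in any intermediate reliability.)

35

First, r for the 17-item form: n = 17/52 = 0.3269, so r_17 = 0.3269·0.65/(1 + (0.3269 − 1)·0.65) = 0.3778
Then solve for n' with r_old = 0.3778, r_target = 0.55: n' = 0.55(1 − 0.3778)/[0.3778(1 − 0.55)] = 2.0129
Items = 2.0129 × 17 ≈ 34.22 → 35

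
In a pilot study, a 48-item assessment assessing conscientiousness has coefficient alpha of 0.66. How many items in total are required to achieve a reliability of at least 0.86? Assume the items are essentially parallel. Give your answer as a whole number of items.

152

Invert Spearman-Brown to solve for n:
n = r_target (1 − r_old) / [ r_old (1 − r_target) ]
n = 0.86 × (1 − 0.66) / [ 0.66 × (1 − 0.86) ]
  = 0.2924 / 0.0924 = 3.1645
Items needed = n × 48 = 3.1645 × 48 ≈ 151.90 → round up to 152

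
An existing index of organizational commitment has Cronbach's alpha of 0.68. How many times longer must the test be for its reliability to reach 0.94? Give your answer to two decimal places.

7.37

Rearranging the Spearman-Brown formula for n,
n = r*(1 − r) / [ r (1 − r*) ]
n = 0.94 × (1 − 0.68) / [ 0.68 × (1 − 0.94) ]
  = 0.3008 / 0.0408 = 7.3725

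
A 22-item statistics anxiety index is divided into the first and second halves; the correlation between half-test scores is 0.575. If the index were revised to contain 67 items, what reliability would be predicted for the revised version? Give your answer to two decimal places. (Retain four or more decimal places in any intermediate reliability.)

0.89

Spearman-Brown correction (n = 2): r_full = 2·0.575/(1 + 0.575) = 0.7302
Then adjust to 67 items: n = 67/22 = 3.0455
r_new = n·r_full / (1 + (n − 1)·r_full) = 2.2238 / 2.4936 ≈ 0.8918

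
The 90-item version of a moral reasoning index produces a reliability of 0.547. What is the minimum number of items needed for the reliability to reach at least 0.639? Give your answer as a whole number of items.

132

n = 0.639(1 − 0.547) / [0.547(1 − 0.639)]
  = 0.289467 / 0.197467 = 1.4659
So the test needs 1.4659 × 90 ≈ 131.93 items; rounding up, 132.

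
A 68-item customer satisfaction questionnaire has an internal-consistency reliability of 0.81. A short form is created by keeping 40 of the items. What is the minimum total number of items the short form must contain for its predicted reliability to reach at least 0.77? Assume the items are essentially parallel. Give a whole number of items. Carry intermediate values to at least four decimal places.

54

Short-form reliability: n = 40/68 = 0.5882; r_40 = n·r/(1+(n−1)r) ≈ 0.7149
Then solve for n' with r_old = 0.7149, r_target = 0.77: n' = 0.77(1 − 0.7149)/[0.7149(1 − 0.77)] = 1.3351
Total items = 1.3351 × 40 = 53.40, rounded up to 54.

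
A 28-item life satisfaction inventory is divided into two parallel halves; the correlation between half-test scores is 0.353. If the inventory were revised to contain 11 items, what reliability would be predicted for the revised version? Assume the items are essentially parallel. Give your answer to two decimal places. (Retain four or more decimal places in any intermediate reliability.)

0.30

Full-test reliability from the split-half r: r_full = 2(0.353)/(1 + 0.353) = 0.5218
Length factor from 28 to 11 items: n = 11/28 = 0.3929
r_new = n·r_full / (1 + (n − 1)·r_full) = 0.2050 / 0.6832 ≈ 0.3001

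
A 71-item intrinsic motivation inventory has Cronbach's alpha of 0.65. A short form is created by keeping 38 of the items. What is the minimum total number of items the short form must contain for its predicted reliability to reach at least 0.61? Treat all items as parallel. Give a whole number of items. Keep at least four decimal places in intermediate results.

60

Short-form reliability: n = 38/71 = 0.5352; r_38 = n·r/(1+(n−1)r) ≈ 0.4985
Length factor from the short form to reach 0.61: n' = 0.61(1 − 0.4985) / [0.4985(1 − 0.61)] ≈ 1.5735
Items = 1.5735 × 38 ≈ 59.79 → 60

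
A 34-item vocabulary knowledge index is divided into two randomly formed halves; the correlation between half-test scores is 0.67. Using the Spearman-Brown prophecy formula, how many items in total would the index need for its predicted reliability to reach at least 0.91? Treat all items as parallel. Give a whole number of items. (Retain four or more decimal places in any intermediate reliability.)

85

r_full = 2(0.67)/(1 + 0.67) = 0.8024
Solve Spearman-Brown for n: n = 0.91(1 − 0.8024) / [0.8024(1 − 0.91)] = 2.4900
Required items = 2.4900 × 34 = 84.66, so 85 items.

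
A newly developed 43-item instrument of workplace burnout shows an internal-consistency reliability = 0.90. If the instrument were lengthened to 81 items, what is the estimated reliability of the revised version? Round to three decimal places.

n = 81/43 = 1.8837
r_new = (1.8837 × 0.90) / (1 + (1.8837 − 1) × 0.90)
     = 1.6953 / 1.7953 = 0.9443

0.944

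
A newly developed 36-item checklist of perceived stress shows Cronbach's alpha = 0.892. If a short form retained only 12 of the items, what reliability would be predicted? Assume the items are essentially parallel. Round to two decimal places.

n = 12/36 = 0.3333
Apply the Spearman-Brown prophecy formula, r' = nr / [1 + (n − 1)r]:
r_new = 0.3333·0.892 / [1 + (0.3333 − 1)·0.892]
r_new = 0.2973 / 0.4053 ≈ 0.7335

0.73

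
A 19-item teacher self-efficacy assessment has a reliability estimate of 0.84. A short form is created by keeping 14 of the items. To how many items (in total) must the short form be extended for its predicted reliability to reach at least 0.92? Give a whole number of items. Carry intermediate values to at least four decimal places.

42

First, r for the 14-item form: n = 14/19 = 0.7368, so r_14 = 0.7368·0.84/(1 + (0.7368 − 1)·0.84) = 0.7946
Length factor from the short form to reach 0.92: n' = 0.92(1 − 0.7946) / [0.7946(1 − 0.92)] ≈ 2.9727
Items = 2.9727 × 14 ≈ 41.62 → 42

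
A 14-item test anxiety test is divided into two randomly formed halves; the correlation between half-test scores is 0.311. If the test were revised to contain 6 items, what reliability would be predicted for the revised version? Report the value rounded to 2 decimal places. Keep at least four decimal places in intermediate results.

0.28

First correct the split-half correlation to full-test reliability: r_full = 2 × 0.311 / (1 + 0.311) ≈ 0.4744
Length factor from 14 to 6 items: n = 6/14 = 0.4286
r_new = n·r_full / (1 + (n − 1)·r_full) = 0.2033 / 0.7289 ≈ 0.2789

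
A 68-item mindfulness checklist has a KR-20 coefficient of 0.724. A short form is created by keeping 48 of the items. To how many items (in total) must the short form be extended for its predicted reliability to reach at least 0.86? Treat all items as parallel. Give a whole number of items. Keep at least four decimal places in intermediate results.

160

Short-form reliability: n = 48/68 = 0.7059; r_48 = n·r/(1+(n−1)r) ≈ 0.6493
Then solve for n' with r_old = 0.6493, r_target = 0.86: n' = 0.86(1 − 0.6493)/[0.6493(1 − 0.86)] = 3.3179
Items = 3.3179 × 48 ≈ 159.26 → 160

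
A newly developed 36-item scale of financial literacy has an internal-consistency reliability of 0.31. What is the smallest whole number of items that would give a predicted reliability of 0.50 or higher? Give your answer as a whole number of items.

81

Spearman-Brown solved for the length factor n:
n = r*(1 − r) / [ r (1 − r*) ]
n = [0.50 × 0.69] / [0.31 × 0.50]
n = 0.3450 / 0.1550 ≈ 2.2258
Items needed = n × 36 = 2.2258 × 36 ≈ 80.13 → round up to 81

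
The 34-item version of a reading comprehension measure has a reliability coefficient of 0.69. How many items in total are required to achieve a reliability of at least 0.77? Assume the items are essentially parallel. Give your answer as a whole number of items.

52

Rearranging the Spearman-Brown formula for n,
n = r*(1 − r) / [ r (1 − r*) ]
n = 0.77 × (1 − 0.69) / [ 0.69 × (1 − 0.77) ]
n = 0.2387 / 0.1587 ≈ 1.5041
1.5041 × 34 = 51.14 → 52 items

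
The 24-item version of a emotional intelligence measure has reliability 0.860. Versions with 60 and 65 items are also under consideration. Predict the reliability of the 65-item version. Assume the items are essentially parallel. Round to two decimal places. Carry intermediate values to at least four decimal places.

The 60-item form is not needed; work directly from the 24-item form with n = 65/24 = 2.7083.
r_{65} = n·r / (1 + (n − 1)·r) = 2.3291 / 2.4691 ≈ 0.9433

0.94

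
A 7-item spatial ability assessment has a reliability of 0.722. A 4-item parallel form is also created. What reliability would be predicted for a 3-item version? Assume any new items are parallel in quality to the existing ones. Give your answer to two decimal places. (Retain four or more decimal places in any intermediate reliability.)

The 4-item form is not needed; work directly from the 7-item form with n = 3/7 = 0.4286.
r_{3} = n·r / (1 + (n − 1)·r) = 0.3094 / 0.5874 ≈ 0.5267

0.53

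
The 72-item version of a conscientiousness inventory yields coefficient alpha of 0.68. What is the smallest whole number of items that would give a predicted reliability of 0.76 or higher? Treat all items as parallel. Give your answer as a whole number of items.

n = [0.76 × 0.32] / [0.68 × 0.24]
n = 0.2432 / 0.1632 ≈ 1.4902
1.4902 × 72 = 107.29 → 108 items

108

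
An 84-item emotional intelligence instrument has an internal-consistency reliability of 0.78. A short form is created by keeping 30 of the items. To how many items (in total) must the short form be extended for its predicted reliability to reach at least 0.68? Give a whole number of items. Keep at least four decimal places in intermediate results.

First, r for the 30-item form: n = 30/84 = 0.3571, so r_30 = 0.3571·0.78/(1 + (0.3571 − 1)·0.78) = 0.5587
Length factor from the short form to reach 0.68: n' = 0.68(1 − 0.5587) / [0.5587(1 − 0.68)] ≈ 1.6785
Items = 1.6785 × 30 ≈ 50.36 → 51

51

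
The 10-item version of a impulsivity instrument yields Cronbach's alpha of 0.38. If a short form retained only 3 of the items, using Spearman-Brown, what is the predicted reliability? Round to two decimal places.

The new length is 3/10 = 0.3 times the old.
r_new = (0.3 × 0.38) / (1 + (0.3 − 1) × 0.38)
r_new = 0.1140 / 0.7340 ≈ 0.1553

0.16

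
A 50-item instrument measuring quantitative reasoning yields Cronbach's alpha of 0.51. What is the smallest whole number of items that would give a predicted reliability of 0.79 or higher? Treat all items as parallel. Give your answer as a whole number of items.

181

Invert Spearman-Brown to solve for n:
n = r*(1 − r) / [ r (1 − r*) ]
n = 0.79 × (1 − 0.51) / [ 0.51 × (1 − 0.79) ]
  = 0.3871 / 0.1071 = 3.6144
Items needed = n × 50 = 3.6144 × 50 ≈ 180.72 → round up to 181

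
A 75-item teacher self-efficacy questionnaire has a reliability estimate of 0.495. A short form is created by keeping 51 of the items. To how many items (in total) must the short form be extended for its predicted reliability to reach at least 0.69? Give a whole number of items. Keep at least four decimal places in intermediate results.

171

First, r for the 51-item form: n = 51/75 = 0.6800, so r_51 = 0.6800·0.495/(1 + (0.6800 − 1)·0.495) = 0.4000
Length factor from the short form to reach 0.69: n' = 0.69(1 − 0.4000) / [0.4000(1 − 0.69)] ≈ 3.3387
Total items = 3.3387 × 51 = 170.27, rounded up to 171.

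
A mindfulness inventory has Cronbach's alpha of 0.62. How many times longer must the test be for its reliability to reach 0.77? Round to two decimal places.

2.05

Spearman-Brown solved for the length factor n:
n = r_target (1 − r_old) / [ r_old (1 − r_target) ]
n = 0.77 × (1 − 0.62) / [ 0.62 × (1 − 0.77) ]
  = 0.2926 / 0.1426 = 2.0519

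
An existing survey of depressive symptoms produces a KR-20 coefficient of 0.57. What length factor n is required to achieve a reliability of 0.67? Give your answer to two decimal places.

Spearman-Brown solved for the length factor n:
n = r_target (1 − r_old) / [ r_old (1 − r_target) ]
n = [0.67 × 0.43] / [0.57 × 0.33]
  = 0.2881 / 0.1881 = 1.5316

1.53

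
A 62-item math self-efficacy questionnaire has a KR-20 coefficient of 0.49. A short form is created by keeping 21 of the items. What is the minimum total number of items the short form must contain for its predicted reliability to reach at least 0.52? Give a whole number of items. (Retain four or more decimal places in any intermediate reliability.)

70

First, r for the 21-item form: n = 21/62 = 0.3387, so r_21 = 0.3387·0.49/(1 + (0.3387 − 1)·0.49) = 0.2455
Then solve for n' with r_old = 0.2455, r_target = 0.52: n' = 0.52(1 − 0.2455)/[0.2455(1 − 0.52)] = 3.3294
Total items = 3.3294 × 21 = 69.92, rounded up to 70.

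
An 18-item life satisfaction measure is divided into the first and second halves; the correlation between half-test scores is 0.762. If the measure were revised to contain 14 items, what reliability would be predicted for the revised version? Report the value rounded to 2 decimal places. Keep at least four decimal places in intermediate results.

0.83

First correct the split-half correlation to full-test reliability: r_full = 2 × 0.762 / (1 + 0.762) ≈ 0.8649
Then adjust to 14 items: n = 14/18 = 0.7778
r_new = n·r_full / (1 + (n − 1)·r_full) = 0.6727 / 0.8078 ≈ 0.8328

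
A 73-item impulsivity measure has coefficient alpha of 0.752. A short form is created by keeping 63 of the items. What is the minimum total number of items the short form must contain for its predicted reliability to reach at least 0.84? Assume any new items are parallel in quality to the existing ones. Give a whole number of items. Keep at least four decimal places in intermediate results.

Short-form reliability: n = 63/73 = 0.8630; r_63 = n·r/(1+(n−1)r) ≈ 0.7235
Then solve for n' with r_old = 0.7235, r_target = 0.84: n' = 0.84(1 − 0.7235)/[0.7235(1 − 0.84)] = 2.0064
Items = 2.0064 × 63 ≈ 126.40 → 127

127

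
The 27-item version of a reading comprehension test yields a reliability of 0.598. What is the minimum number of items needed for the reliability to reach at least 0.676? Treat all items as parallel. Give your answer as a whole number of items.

38

Rearranging the Spearman-Brown formula for n,
n = r_target (1 − r_old) / [ r_old (1 − r_target) ]
n = [0.676 × 0.402] / [0.598 × 0.324]
  = 0.271752 / 0.193752 = 1.4026
1.4026 × 27 = 37.87 → 38 items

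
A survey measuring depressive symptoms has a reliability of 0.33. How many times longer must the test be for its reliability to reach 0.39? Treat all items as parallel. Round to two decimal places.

1.30

n = 0.39 × (1 − 0.33) / [ 0.33 × (1 − 0.39) ]
n = 0.2613 / 0.2013 ≈ 1.2981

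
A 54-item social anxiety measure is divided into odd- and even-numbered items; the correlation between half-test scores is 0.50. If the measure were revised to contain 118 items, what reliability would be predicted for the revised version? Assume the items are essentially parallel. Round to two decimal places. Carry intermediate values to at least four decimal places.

0.81

Spearman-Brown correction (n = 2): r_full = 2·0.50/(1 + 0.50) = 0.6667
Length factor from 54 to 118 items: n = 118/54 = 2.1852
r_new = n·r_full / (1 + (n − 1)·r_full) = 1.4569 / 1.7902 ≈ 0.8138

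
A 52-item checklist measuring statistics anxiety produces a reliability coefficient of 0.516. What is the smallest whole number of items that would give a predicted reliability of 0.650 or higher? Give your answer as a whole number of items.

91

n = 0.650 × (1 − 0.516) / [ 0.516 × (1 − 0.650) ]
n = 0.314600 / 0.180600 ≈ 1.7420
Items needed = n × 52 = 1.7420 × 52 ≈ 90.58 → round up to 91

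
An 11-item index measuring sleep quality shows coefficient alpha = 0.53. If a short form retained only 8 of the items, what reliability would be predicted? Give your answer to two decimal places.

The new length is 8/11 = 0.7273 times the old.
Spearman-Brown: r_new = n·r / (1 + (n − 1)·r)
r_new = 0.7273·0.53 / [1 + (0.7273 − 1)·0.53]
     = 0.3855 / 0.8555 = 0.4506

0.45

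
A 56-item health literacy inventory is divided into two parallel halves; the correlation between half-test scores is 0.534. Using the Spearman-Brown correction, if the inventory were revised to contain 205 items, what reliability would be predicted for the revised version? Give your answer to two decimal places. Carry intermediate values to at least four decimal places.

0.89

Full-test reliability from the split-half r: r_full = 2(0.534)/(1 + 0.534) = 0.6962
Then adjust to 205 items: n = 205/56 = 3.6607
r_new = n·r_full / (1 + (n − 1)·r_full) = 2.5486 / 2.8524 ≈ 0.8935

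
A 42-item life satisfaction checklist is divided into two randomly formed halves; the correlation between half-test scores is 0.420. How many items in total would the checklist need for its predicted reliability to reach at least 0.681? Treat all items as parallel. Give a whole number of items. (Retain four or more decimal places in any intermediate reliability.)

Corrected full-test reliability: r_full = 2 × 0.420 / (1 + 0.420) ≈ 0.5915
n = r_tgt(1 − r_full) / [r_full(1 − r_tgt)] = 0.681 × 0.4085 / (0.5915 × 0.319) ≈ 1.4743
Items = 1.4743 × 42 ≈ 61.92 → 62

62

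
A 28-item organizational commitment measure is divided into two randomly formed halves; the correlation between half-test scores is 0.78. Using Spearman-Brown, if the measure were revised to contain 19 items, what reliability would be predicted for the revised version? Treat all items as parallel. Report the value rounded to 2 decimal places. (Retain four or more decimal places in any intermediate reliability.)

First correct the split-half correlation to full-test reliability: r_full = 2 × 0.78 / (1 + 0.78) ≈ 0.8764
Length factor from 28 to 19 items: n = 19/28 = 0.6786
r_new = n·r_full / (1 + (n − 1)·r_full) = 0.5947 / 0.7183 ≈ 0.8279

0.83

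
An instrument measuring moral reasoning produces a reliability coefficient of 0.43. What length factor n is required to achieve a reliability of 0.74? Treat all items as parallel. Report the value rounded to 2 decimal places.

Invert Spearman-Brown to solve for n:
n = r_target (1 − r_old) / [ r_old (1 − r_target) ]
n = 0.74 × (1 − 0.43) / [ 0.43 × (1 − 0.74) ]
n = 0.4218 / 0.1118 ≈ 3.7728

3.77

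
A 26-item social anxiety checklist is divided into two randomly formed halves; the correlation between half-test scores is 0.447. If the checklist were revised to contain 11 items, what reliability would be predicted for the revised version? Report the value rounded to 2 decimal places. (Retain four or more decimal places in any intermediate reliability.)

0.41

Full-test reliability from the split-half r: r_full = 2(0.447)/(1 + 0.447) = 0.6178
Length factor from 26 to 11 items: n = 11/26 = 0.4231
r_new = n·r_full / (1 + (n − 1)·r_full) = 0.2614 / 0.6436 ≈ 0.4062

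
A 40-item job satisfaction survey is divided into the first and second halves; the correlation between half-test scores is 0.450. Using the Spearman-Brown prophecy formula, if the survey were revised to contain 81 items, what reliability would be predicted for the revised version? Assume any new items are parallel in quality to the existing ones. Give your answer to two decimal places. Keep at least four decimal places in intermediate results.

Full-test reliability from the split-half r: r_full = 2(0.450)/(1 + 0.450) = 0.6207
Then adjust to 81 items: n = 81/40 = 2.0250
r_new = n·r_full / (1 + (n − 1)·r_full) = 1.2569 / 1.6362 ≈ 0.7682

0.77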